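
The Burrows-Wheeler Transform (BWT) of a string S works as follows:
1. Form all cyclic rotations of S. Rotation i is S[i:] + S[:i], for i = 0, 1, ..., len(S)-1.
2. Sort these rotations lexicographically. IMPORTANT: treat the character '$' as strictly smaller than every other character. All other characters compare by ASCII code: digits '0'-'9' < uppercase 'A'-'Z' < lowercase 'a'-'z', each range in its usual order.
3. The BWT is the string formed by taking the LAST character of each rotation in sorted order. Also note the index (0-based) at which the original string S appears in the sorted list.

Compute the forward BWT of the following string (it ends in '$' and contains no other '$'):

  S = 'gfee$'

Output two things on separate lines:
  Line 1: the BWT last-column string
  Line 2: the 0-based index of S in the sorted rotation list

Answer: eefg$
4

Derivation:
All 5 rotations (rotation i = S[i:]+S[:i]):
  rot[0] = gfee$
  rot[1] = fee$g
  rot[2] = ee$gf
  rot[3] = e$gfe
  rot[4] = $gfee
Sorted (with $ < everything):
  sorted[0] = $gfee  (last char: 'e')
  sorted[1] = e$gfe  (last char: 'e')
  sorted[2] = ee$gf  (last char: 'f')
  sorted[3] = fee$g  (last char: 'g')
  sorted[4] = gfee$  (last char: '$')
Last column: eefg$
Original string S is at sorted index 4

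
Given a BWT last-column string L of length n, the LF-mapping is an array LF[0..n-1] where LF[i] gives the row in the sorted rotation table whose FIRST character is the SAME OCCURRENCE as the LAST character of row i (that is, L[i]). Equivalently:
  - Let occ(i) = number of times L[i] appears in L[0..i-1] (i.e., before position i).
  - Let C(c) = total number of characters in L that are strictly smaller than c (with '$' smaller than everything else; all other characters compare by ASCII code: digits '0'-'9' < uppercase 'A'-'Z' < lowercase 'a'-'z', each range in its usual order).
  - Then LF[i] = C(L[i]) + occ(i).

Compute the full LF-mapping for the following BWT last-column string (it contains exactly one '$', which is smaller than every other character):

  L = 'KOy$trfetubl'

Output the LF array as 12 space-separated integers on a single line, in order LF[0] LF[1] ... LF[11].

Answer: 1 2 11 0 8 7 5 4 9 10 3 6

Derivation:
Char counts: '$':1, 'K':1, 'O':1, 'b':1, 'e':1, 'f':1, 'l':1, 'r':1, 't':2, 'u':1, 'y':1
C (first-col start): C('$')=0, C('K')=1, C('O')=2, C('b')=3, C('e')=4, C('f')=5, C('l')=6, C('r')=7, C('t')=8, C('u')=10, C('y')=11
L[0]='K': occ=0, LF[0]=C('K')+0=1+0=1
L[1]='O': occ=0, LF[1]=C('O')+0=2+0=2
L[2]='y': occ=0, LF[2]=C('y')+0=11+0=11
L[3]='$': occ=0, LF[3]=C('$')+0=0+0=0
L[4]='t': occ=0, LF[4]=C('t')+0=8+0=8
L[5]='r': occ=0, LF[5]=C('r')+0=7+0=7
L[6]='f': occ=0, LF[6]=C('f')+0=5+0=5
L[7]='e': occ=0, LF[7]=C('e')+0=4+0=4
L[8]='t': occ=1, LF[8]=C('t')+1=8+1=9
L[9]='u': occ=0, LF[9]=C('u')+0=10+0=10
L[10]='b': occ=0, LF[10]=C('b')+0=3+0=3
L[11]='l': occ=0, LF[11]=C('l')+0=6+0=6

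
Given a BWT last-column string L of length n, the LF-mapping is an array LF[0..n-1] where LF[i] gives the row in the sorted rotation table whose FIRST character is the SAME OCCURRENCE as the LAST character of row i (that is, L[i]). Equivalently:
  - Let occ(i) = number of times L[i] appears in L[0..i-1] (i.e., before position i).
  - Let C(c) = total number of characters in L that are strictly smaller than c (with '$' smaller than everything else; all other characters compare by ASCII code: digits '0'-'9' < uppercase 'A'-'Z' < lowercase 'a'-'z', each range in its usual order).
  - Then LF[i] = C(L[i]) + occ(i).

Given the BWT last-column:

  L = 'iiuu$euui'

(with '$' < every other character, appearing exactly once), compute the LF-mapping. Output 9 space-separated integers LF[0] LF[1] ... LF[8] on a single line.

Char counts: '$':1, 'e':1, 'i':3, 'u':4
C (first-col start): C('$')=0, C('e')=1, C('i')=2, C('u')=5
L[0]='i': occ=0, LF[0]=C('i')+0=2+0=2
L[1]='i': occ=1, LF[1]=C('i')+1=2+1=3
L[2]='u': occ=0, LF[2]=C('u')+0=5+0=5
L[3]='u': occ=1, LF[3]=C('u')+1=5+1=6
L[4]='$': occ=0, LF[4]=C('$')+0=0+0=0
L[5]='e': occ=0, LF[5]=C('e')+0=1+0=1
L[6]='u': occ=2, LF[6]=C('u')+2=5+2=7
L[7]='u': occ=3, LF[7]=C('u')+3=5+3=8
L[8]='i': occ=2, LF[8]=C('i')+2=2+2=4

Answer: 2 3 5 6 0 1 7 8 4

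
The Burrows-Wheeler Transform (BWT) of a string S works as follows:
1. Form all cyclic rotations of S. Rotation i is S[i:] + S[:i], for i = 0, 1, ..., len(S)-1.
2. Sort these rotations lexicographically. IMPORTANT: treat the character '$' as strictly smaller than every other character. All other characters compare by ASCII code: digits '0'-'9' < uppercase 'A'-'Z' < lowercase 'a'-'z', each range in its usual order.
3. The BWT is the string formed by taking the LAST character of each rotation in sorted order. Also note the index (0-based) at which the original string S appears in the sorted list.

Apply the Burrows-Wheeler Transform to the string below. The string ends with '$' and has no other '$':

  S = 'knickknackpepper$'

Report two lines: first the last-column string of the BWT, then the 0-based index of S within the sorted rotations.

All 17 rotations (rotation i = S[i:]+S[:i]):
  rot[0] = knickknackpepper$
  rot[1] = nickknackpepper$k
  rot[2] = ickknackpepper$kn
  rot[3] = ckknackpepper$kni
  rot[4] = kknackpepper$knic
  rot[5] = knackpepper$knick
  rot[6] = nackpepper$knickk
  rot[7] = ackpepper$knickkn
  rot[8] = ckpepper$knickkna
  rot[9] = kpepper$knickknac
  rot[10] = pepper$knickknack
  rot[11] = epper$knickknackp
  rot[12] = pper$knickknackpe
  rot[13] = per$knickknackpep
  rot[14] = er$knickknackpepp
  rot[15] = r$knickknackpeppe
  rot[16] = $knickknackpepper
Sorted (with $ < everything):
  sorted[0] = $knickknackpepper  (last char: 'r')
  sorted[1] = ackpepper$knickkn  (last char: 'n')
  sorted[2] = ckknackpepper$kni  (last char: 'i')
  sorted[3] = ckpepper$knickkna  (last char: 'a')
  sorted[4] = epper$knickknackp  (last char: 'p')
  sorted[5] = er$knickknackpepp  (last char: 'p')
  sorted[6] = ickknackpepper$kn  (last char: 'n')
  sorted[7] = kknackpepper$knic  (last char: 'c')
  sorted[8] = knackpepper$knick  (last char: 'k')
  sorted[9] = knickknackpepper$  (last char: '$')
  sorted[10] = kpepper$knickknac  (last char: 'c')
  sorted[11] = nackpepper$knickk  (last char: 'k')
  sorted[12] = nickknackpepper$k  (last char: 'k')
  sorted[13] = pepper$knickknack  (last char: 'k')
  sorted[14] = per$knickknackpep  (last char: 'p')
  sorted[15] = pper$knickknackpe  (last char: 'e')
  sorted[16] = r$knickknackpeppe  (last char: 'e')
Last column: rniappnck$ckkkpee
Original string S is at sorted index 9

Answer: rniappnck$ckkkpee
9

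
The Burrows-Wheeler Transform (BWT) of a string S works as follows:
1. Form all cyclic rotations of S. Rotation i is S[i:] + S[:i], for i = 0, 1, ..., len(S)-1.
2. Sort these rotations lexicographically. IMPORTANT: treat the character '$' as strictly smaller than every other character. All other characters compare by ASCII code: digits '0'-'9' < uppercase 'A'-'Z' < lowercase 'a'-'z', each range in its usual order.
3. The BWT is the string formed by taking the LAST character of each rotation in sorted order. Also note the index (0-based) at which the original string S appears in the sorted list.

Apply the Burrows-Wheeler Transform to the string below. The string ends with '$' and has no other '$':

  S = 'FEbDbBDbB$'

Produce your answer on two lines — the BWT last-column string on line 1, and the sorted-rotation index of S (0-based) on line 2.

All 10 rotations (rotation i = S[i:]+S[:i]):
  rot[0] = FEbDbBDbB$
  rot[1] = EbDbBDbB$F
  rot[2] = bDbBDbB$FE
  rot[3] = DbBDbB$FEb
  rot[4] = bBDbB$FEbD
  rot[5] = BDbB$FEbDb
  rot[6] = DbB$FEbDbB
  rot[7] = bB$FEbDbBD
  rot[8] = B$FEbDbBDb
  rot[9] = $FEbDbBDbB
Sorted (with $ < everything):
  sorted[0] = $FEbDbBDbB  (last char: 'B')
  sorted[1] = B$FEbDbBDb  (last char: 'b')
  sorted[2] = BDbB$FEbDb  (last char: 'b')
  sorted[3] = DbB$FEbDbB  (last char: 'B')
  sorted[4] = DbBDbB$FEb  (last char: 'b')
  sorted[5] = EbDbBDbB$F  (last char: 'F')
  sorted[6] = FEbDbBDbB$  (last char: '$')
  sorted[7] = bB$FEbDbBD  (last char: 'D')
  sorted[8] = bBDbB$FEbD  (last char: 'D')
  sorted[9] = bDbBDbB$FE  (last char: 'E')
Last column: BbbBbF$DDE
Original string S is at sorted index 6

Answer: BbbBbF$DDE
6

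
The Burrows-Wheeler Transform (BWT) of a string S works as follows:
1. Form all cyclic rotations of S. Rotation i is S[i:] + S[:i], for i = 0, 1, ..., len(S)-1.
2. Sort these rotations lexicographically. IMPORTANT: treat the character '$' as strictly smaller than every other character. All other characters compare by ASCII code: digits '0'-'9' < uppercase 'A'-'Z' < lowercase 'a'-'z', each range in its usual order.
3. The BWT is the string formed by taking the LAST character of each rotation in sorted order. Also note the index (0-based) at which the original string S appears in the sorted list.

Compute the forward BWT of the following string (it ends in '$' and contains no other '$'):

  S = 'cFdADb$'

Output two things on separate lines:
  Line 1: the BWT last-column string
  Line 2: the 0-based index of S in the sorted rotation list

All 7 rotations (rotation i = S[i:]+S[:i]):
  rot[0] = cFdADb$
  rot[1] = FdADb$c
  rot[2] = dADb$cF
  rot[3] = ADb$cFd
  rot[4] = Db$cFdA
  rot[5] = b$cFdAD
  rot[6] = $cFdADb
Sorted (with $ < everything):
  sorted[0] = $cFdADb  (last char: 'b')
  sorted[1] = ADb$cFd  (last char: 'd')
  sorted[2] = Db$cFdA  (last char: 'A')
  sorted[3] = FdADb$c  (last char: 'c')
  sorted[4] = b$cFdAD  (last char: 'D')
  sorted[5] = cFdADb$  (last char: '$')
  sorted[6] = dADb$cF  (last char: 'F')
Last column: bdAcD$F
Original string S is at sorted index 5

Answer: bdAcD$F
5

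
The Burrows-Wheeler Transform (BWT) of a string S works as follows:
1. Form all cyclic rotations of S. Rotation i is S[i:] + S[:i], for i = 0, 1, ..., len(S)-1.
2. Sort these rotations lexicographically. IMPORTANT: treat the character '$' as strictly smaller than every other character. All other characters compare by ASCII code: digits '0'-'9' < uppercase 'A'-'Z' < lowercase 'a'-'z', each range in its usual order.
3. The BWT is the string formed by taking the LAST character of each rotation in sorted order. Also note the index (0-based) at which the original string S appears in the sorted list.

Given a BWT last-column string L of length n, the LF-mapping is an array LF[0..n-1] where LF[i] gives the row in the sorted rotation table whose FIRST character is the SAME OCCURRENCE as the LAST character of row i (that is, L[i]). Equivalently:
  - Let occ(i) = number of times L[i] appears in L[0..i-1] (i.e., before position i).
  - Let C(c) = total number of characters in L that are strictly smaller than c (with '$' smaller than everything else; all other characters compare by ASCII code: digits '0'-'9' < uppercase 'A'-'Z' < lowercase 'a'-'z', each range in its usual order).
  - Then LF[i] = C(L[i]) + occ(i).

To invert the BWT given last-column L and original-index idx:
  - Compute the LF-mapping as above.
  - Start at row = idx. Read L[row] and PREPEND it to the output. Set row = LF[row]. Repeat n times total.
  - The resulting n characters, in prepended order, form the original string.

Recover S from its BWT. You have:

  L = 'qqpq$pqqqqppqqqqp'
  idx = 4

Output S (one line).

LF mapping: 6 7 1 8 0 2 9 10 11 12 3 4 13 14 15 16 5
Walk LF starting at row 4, prepending L[row]:
  step 1: row=4, L[4]='$', prepend. Next row=LF[4]=0
  step 2: row=0, L[0]='q', prepend. Next row=LF[0]=6
  step 3: row=6, L[6]='q', prepend. Next row=LF[6]=9
  step 4: row=9, L[9]='q', prepend. Next row=LF[9]=12
  step 5: row=12, L[12]='q', prepend. Next row=LF[12]=13
  step 6: row=13, L[13]='q', prepend. Next row=LF[13]=14
  step 7: row=14, L[14]='q', prepend. Next row=LF[14]=15
  step 8: row=15, L[15]='q', prepend. Next row=LF[15]=16
  step 9: row=16, L[16]='p', prepend. Next row=LF[16]=5
  step 10: row=5, L[5]='p', prepend. Next row=LF[5]=2
  step 11: row=2, L[2]='p', prepend. Next row=LF[2]=1
  step 12: row=1, L[1]='q', prepend. Next row=LF[1]=7
  step 13: row=7, L[7]='q', prepend. Next row=LF[7]=10
  step 14: row=10, L[10]='p', prepend. Next row=LF[10]=3
  step 15: row=3, L[3]='q', prepend. Next row=LF[3]=8
  step 16: row=8, L[8]='q', prepend. Next row=LF[8]=11
  step 17: row=11, L[11]='p', prepend. Next row=LF[11]=4
Reversed output: pqqpqqpppqqqqqqq$

Answer: pqqpqqpppqqqqqqq$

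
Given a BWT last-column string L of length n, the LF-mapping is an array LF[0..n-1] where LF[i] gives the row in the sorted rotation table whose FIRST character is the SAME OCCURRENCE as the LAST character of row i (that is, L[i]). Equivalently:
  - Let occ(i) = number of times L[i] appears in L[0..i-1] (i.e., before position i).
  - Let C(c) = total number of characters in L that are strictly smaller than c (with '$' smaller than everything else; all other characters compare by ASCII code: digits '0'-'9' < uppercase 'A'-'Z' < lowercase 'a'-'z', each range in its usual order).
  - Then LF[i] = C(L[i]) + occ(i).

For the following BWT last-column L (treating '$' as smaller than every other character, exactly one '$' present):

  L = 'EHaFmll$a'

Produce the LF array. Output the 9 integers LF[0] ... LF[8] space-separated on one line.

Char counts: '$':1, 'E':1, 'F':1, 'H':1, 'a':2, 'l':2, 'm':1
C (first-col start): C('$')=0, C('E')=1, C('F')=2, C('H')=3, C('a')=4, C('l')=6, C('m')=8
L[0]='E': occ=0, LF[0]=C('E')+0=1+0=1
L[1]='H': occ=0, LF[1]=C('H')+0=3+0=3
L[2]='a': occ=0, LF[2]=C('a')+0=4+0=4
L[3]='F': occ=0, LF[3]=C('F')+0=2+0=2
L[4]='m': occ=0, LF[4]=C('m')+0=8+0=8
L[5]='l': occ=0, LF[5]=C('l')+0=6+0=6
L[6]='l': occ=1, LF[6]=C('l')+1=6+1=7
L[7]='$': occ=0, LF[7]=C('$')+0=0+0=0
L[8]='a': occ=1, LF[8]=C('a')+1=4+1=5

Answer: 1 3 4 2 8 6 7 0 5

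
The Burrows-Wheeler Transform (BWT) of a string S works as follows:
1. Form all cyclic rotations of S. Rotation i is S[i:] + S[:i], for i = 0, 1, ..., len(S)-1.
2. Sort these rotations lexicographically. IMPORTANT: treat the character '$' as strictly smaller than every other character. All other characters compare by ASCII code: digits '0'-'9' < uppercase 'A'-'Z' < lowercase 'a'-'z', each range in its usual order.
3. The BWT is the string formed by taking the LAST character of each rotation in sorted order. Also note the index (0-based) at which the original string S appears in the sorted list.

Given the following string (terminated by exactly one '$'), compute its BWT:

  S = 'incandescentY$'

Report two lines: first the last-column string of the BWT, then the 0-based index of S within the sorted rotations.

Answer: Ytcnsncd$iaeen
8

Derivation:
All 14 rotations (rotation i = S[i:]+S[:i]):
  rot[0] = incandescentY$
  rot[1] = ncandescentY$i
  rot[2] = candescentY$in
  rot[3] = andescentY$inc
  rot[4] = ndescentY$inca
  rot[5] = descentY$incan
  rot[6] = escentY$incand
  rot[7] = scentY$incande
  rot[8] = centY$incandes
  rot[9] = entY$incandesc
  rot[10] = ntY$incandesce
  rot[11] = tY$incandescen
  rot[12] = Y$incandescent
  rot[13] = $incandescentY
Sorted (with $ < everything):
  sorted[0] = $incandescentY  (last char: 'Y')
  sorted[1] = Y$incandescent  (last char: 't')
  sorted[2] = andescentY$inc  (last char: 'c')
  sorted[3] = candescentY$in  (last char: 'n')
  sorted[4] = centY$incandes  (last char: 's')
  sorted[5] = descentY$incan  (last char: 'n')
  sorted[6] = entY$incandesc  (last char: 'c')
  sorted[7] = escentY$incand  (last char: 'd')
  sorted[8] = incandescentY$  (last char: '$')
  sorted[9] = ncandescentY$i  (last char: 'i')
  sorted[10] = ndescentY$inca  (last char: 'a')
  sorted[11] = ntY$incandesce  (last char: 'e')
  sorted[12] = scentY$incande  (last char: 'e')
  sorted[13] = tY$incandescen  (last char: 'n')
Last column: Ytcnsncd$iaeen
Original string S is at sorted index 8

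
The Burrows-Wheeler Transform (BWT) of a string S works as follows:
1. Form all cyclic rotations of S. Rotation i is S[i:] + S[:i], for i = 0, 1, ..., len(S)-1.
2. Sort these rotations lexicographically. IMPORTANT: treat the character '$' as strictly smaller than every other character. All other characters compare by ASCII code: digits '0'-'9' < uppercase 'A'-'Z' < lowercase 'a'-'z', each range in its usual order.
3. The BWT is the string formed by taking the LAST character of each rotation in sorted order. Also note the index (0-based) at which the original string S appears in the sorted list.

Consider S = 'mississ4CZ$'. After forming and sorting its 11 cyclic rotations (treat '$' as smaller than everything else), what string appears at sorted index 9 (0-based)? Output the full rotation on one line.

All 11 rotations (rotation i = S[i:]+S[:i]):
  rot[0] = mississ4CZ$
  rot[1] = ississ4CZ$m
  rot[2] = ssiss4CZ$mi
  rot[3] = siss4CZ$mis
  rot[4] = iss4CZ$miss
  rot[5] = ss4CZ$missi
  rot[6] = s4CZ$missis
  rot[7] = 4CZ$mississ
  rot[8] = CZ$mississ4
  rot[9] = Z$mississ4C
  rot[10] = $mississ4CZ
Sorted (with $ < everything):
  sorted[0] = $mississ4CZ
  sorted[1] = 4CZ$mississ
  sorted[2] = CZ$mississ4
  sorted[3] = Z$mississ4C
  sorted[4] = iss4CZ$miss
  sorted[5] = ississ4CZ$m
  sorted[6] = mississ4CZ$
  sorted[7] = s4CZ$missis
  sorted[8] = siss4CZ$mis
  sorted[9] = ss4CZ$missi
  sorted[10] = ssiss4CZ$mi
sorted[9] = ss4CZ$missi

Answer: ss4CZ$missi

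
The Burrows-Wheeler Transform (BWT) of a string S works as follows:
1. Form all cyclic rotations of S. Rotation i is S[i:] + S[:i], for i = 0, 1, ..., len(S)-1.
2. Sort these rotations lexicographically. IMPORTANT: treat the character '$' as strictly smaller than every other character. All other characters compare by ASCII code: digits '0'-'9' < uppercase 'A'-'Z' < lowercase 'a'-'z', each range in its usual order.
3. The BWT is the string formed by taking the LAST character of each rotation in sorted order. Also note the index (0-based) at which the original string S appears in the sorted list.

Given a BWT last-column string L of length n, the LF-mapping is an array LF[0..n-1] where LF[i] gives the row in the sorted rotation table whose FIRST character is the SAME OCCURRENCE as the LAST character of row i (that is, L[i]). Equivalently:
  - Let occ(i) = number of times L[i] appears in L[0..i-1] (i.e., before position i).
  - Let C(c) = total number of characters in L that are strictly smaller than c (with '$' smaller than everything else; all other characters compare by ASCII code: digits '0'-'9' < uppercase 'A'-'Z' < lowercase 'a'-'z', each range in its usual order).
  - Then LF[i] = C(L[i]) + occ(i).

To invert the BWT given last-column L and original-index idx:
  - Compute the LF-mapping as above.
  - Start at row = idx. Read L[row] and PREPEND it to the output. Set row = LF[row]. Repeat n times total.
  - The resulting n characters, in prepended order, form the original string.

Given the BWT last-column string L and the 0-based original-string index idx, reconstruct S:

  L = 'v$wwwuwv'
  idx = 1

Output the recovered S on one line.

Answer: uwvwwwv$

Derivation:
LF mapping: 2 0 4 5 6 1 7 3
Walk LF starting at row 1, prepending L[row]:
  step 1: row=1, L[1]='$', prepend. Next row=LF[1]=0
  step 2: row=0, L[0]='v', prepend. Next row=LF[0]=2
  step 3: row=2, L[2]='w', prepend. Next row=LF[2]=4
  step 4: row=4, L[4]='w', prepend. Next row=LF[4]=6
  step 5: row=6, L[6]='w', prepend. Next row=LF[6]=7
  step 6: row=7, L[7]='v', prepend. Next row=LF[7]=3
  step 7: row=3, L[3]='w', prepend. Next row=LF[3]=5
  step 8: row=5, L[5]='u', prepend. Next row=LF[5]=1
Reversed output: uwvwwwv$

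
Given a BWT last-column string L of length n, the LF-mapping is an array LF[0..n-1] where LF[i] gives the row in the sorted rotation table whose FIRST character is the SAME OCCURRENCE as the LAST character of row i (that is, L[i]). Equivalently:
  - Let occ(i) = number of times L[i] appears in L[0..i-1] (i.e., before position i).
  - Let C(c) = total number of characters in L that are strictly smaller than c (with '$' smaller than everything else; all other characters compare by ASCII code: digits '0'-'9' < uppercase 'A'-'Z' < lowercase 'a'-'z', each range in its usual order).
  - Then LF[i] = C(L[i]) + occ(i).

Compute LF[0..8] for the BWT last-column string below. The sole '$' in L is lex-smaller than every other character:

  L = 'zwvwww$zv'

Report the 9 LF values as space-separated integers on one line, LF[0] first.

Answer: 7 3 1 4 5 6 0 8 2

Derivation:
Char counts: '$':1, 'v':2, 'w':4, 'z':2
C (first-col start): C('$')=0, C('v')=1, C('w')=3, C('z')=7
L[0]='z': occ=0, LF[0]=C('z')+0=7+0=7
L[1]='w': occ=0, LF[1]=C('w')+0=3+0=3
L[2]='v': occ=0, LF[2]=C('v')+0=1+0=1
L[3]='w': occ=1, LF[3]=C('w')+1=3+1=4
L[4]='w': occ=2, LF[4]=C('w')+2=3+2=5
L[5]='w': occ=3, LF[5]=C('w')+3=3+3=6
L[6]='$': occ=0, LF[6]=C('$')+0=0+0=0
L[7]='z': occ=1, LF[7]=C('z')+1=7+1=8
L[8]='v': occ=1, LF[8]=C('v')+1=1+1=2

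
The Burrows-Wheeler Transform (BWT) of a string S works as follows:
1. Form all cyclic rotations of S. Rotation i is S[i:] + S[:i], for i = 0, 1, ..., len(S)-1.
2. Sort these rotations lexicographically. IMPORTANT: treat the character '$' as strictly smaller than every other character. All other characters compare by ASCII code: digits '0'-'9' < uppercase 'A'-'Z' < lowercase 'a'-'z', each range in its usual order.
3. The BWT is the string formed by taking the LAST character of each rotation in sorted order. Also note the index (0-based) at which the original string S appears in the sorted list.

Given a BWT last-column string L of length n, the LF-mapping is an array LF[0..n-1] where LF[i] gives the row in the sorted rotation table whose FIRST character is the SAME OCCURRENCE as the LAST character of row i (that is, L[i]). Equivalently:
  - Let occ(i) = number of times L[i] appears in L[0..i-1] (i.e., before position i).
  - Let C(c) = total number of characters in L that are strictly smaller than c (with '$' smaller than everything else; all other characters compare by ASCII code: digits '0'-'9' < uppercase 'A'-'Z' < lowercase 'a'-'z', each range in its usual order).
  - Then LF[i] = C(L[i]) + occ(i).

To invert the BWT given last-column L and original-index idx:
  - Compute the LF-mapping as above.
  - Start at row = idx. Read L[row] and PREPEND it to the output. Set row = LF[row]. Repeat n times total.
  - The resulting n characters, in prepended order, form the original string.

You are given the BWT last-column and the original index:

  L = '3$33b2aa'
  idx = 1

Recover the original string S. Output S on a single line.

LF mapping: 2 0 3 4 7 1 5 6
Walk LF starting at row 1, prepending L[row]:
  step 1: row=1, L[1]='$', prepend. Next row=LF[1]=0
  step 2: row=0, L[0]='3', prepend. Next row=LF[0]=2
  step 3: row=2, L[2]='3', prepend. Next row=LF[2]=3
  step 4: row=3, L[3]='3', prepend. Next row=LF[3]=4
  step 5: row=4, L[4]='b', prepend. Next row=LF[4]=7
  step 6: row=7, L[7]='a', prepend. Next row=LF[7]=6
  step 7: row=6, L[6]='a', prepend. Next row=LF[6]=5
  step 8: row=5, L[5]='2', prepend. Next row=LF[5]=1
Reversed output: 2aab333$

Answer: 2aab333$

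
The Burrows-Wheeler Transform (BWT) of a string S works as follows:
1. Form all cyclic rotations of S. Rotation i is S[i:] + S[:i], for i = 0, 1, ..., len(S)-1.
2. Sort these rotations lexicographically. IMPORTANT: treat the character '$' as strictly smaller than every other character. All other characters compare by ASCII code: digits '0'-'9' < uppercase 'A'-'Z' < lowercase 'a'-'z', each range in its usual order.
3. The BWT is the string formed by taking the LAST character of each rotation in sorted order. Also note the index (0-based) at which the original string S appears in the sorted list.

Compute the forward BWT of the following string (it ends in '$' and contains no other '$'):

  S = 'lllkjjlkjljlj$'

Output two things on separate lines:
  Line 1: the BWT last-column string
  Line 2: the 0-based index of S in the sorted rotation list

All 14 rotations (rotation i = S[i:]+S[:i]):
  rot[0] = lllkjjlkjljlj$
  rot[1] = llkjjlkjljlj$l
  rot[2] = lkjjlkjljlj$ll
  rot[3] = kjjlkjljlj$lll
  rot[4] = jjlkjljlj$lllk
  rot[5] = jlkjljlj$lllkj
  rot[6] = lkjljlj$lllkjj
  rot[7] = kjljlj$lllkjjl
  rot[8] = jljlj$lllkjjlk
  rot[9] = ljlj$lllkjjlkj
  rot[10] = jlj$lllkjjlkjl
  rot[11] = lj$lllkjjlkjlj
  rot[12] = j$lllkjjlkjljl
  rot[13] = $lllkjjlkjljlj
Sorted (with $ < everything):
  sorted[0] = $lllkjjlkjljlj  (last char: 'j')
  sorted[1] = j$lllkjjlkjljl  (last char: 'l')
  sorted[2] = jjlkjljlj$lllk  (last char: 'k')
  sorted[3] = jlj$lllkjjlkjl  (last char: 'l')
  sorted[4] = jljlj$lllkjjlk  (last char: 'k')
  sorted[5] = jlkjljlj$lllkj  (last char: 'j')
  sorted[6] = kjjlkjljlj$lll  (last char: 'l')
  sorted[7] = kjljlj$lllkjjl  (last char: 'l')
  sorted[8] = lj$lllkjjlkjlj  (last char: 'j')
  sorted[9] = ljlj$lllkjjlkj  (last char: 'j')
  sorted[10] = lkjjlkjljlj$ll  (last char: 'l')
  sorted[11] = lkjljlj$lllkjj  (last char: 'j')
  sorted[12] = llkjjlkjljlj$l  (last char: 'l')
  sorted[13] = lllkjjlkjljlj$  (last char: '$')
Last column: jlklkjlljjljl$
Original string S is at sorted index 13

Answer: jlklkjlljjljl$
13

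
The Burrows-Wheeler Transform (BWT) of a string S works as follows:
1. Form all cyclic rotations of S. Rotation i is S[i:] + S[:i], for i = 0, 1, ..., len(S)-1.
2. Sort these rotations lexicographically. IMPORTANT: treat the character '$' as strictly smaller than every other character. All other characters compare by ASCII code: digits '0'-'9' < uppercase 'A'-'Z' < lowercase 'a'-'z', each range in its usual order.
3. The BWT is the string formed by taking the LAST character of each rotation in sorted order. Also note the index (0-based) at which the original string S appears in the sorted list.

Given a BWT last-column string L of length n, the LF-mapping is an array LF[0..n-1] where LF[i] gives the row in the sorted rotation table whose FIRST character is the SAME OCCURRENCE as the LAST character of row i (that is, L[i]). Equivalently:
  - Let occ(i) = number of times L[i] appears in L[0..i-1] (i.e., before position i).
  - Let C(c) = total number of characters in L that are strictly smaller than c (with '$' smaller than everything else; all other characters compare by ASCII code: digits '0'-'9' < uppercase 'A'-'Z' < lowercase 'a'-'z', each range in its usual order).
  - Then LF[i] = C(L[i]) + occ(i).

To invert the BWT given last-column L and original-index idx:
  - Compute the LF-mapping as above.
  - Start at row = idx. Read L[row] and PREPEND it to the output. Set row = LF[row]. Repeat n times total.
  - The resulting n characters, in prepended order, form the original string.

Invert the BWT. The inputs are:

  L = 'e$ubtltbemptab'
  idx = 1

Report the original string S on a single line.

Answer: attemptbubble$

Derivation:
LF mapping: 5 0 13 2 10 7 11 3 6 8 9 12 1 4
Walk LF starting at row 1, prepending L[row]:
  step 1: row=1, L[1]='$', prepend. Next row=LF[1]=0
  step 2: row=0, L[0]='e', prepend. Next row=LF[0]=5
  step 3: row=5, L[5]='l', prepend. Next row=LF[5]=7
  step 4: row=7, L[7]='b', prepend. Next row=LF[7]=3
  step 5: row=3, L[3]='b', prepend. Next row=LF[3]=2
  step 6: row=2, L[2]='u', prepend. Next row=LF[2]=13
  step 7: row=13, L[13]='b', prepend. Next row=LF[13]=4
  step 8: row=4, L[4]='t', prepend. Next row=LF[4]=10
  step 9: row=10, L[10]='p', prepend. Next row=LF[10]=9
  step 10: row=9, L[9]='m', prepend. Next row=LF[9]=8
  step 11: row=8, L[8]='e', prepend. Next row=LF[8]=6
  step 12: row=6, L[6]='t', prepend. Next row=LF[6]=11
  step 13: row=11, L[11]='t', prepend. Next row=LF[11]=12
  step 14: row=12, L[12]='a', prepend. Next row=LF[12]=1
Reversed output: attemptbubble$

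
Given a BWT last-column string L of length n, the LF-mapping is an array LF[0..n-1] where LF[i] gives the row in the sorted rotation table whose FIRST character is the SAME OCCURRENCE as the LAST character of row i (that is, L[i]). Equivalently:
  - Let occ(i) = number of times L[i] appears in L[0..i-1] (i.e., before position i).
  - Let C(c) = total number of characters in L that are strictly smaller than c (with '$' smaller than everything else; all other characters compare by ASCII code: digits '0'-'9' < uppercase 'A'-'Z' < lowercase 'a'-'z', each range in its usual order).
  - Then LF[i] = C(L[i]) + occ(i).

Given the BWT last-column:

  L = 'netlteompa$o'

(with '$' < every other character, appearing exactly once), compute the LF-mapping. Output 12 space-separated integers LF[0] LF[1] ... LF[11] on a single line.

Answer: 6 2 10 4 11 3 7 5 9 1 0 8

Derivation:
Char counts: '$':1, 'a':1, 'e':2, 'l':1, 'm':1, 'n':1, 'o':2, 'p':1, 't':2
C (first-col start): C('$')=0, C('a')=1, C('e')=2, C('l')=4, C('m')=5, C('n')=6, C('o')=7, C('p')=9, C('t')=10
L[0]='n': occ=0, LF[0]=C('n')+0=6+0=6
L[1]='e': occ=0, LF[1]=C('e')+0=2+0=2
L[2]='t': occ=0, LF[2]=C('t')+0=10+0=10
L[3]='l': occ=0, LF[3]=C('l')+0=4+0=4
L[4]='t': occ=1, LF[4]=C('t')+1=10+1=11
L[5]='e': occ=1, LF[5]=C('e')+1=2+1=3
L[6]='o': occ=0, LF[6]=C('o')+0=7+0=7
L[7]='m': occ=0, LF[7]=C('m')+0=5+0=5
L[8]='p': occ=0, LF[8]=C('p')+0=9+0=9
L[9]='a': occ=0, LF[9]=C('a')+0=1+0=1
L[10]='$': occ=0, LF[10]=C('$')+0=0+0=0
L[11]='o': occ=1, LF[11]=C('o')+1=7+1=8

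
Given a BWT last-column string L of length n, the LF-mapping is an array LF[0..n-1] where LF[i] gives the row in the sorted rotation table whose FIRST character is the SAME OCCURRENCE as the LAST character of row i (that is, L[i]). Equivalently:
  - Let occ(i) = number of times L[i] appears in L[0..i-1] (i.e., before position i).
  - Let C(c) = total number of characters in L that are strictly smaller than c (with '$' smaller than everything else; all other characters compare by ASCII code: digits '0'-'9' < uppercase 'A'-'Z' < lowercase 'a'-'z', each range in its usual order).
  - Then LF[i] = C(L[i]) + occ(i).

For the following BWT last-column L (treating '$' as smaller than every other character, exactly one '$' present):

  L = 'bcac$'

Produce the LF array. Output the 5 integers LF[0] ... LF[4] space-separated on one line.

Char counts: '$':1, 'a':1, 'b':1, 'c':2
C (first-col start): C('$')=0, C('a')=1, C('b')=2, C('c')=3
L[0]='b': occ=0, LF[0]=C('b')+0=2+0=2
L[1]='c': occ=0, LF[1]=C('c')+0=3+0=3
L[2]='a': occ=0, LF[2]=C('a')+0=1+0=1
L[3]='c': occ=1, LF[3]=C('c')+1=3+1=4
L[4]='$': occ=0, LF[4]=C('$')+0=0+0=0

Answer: 2 3 1 4 0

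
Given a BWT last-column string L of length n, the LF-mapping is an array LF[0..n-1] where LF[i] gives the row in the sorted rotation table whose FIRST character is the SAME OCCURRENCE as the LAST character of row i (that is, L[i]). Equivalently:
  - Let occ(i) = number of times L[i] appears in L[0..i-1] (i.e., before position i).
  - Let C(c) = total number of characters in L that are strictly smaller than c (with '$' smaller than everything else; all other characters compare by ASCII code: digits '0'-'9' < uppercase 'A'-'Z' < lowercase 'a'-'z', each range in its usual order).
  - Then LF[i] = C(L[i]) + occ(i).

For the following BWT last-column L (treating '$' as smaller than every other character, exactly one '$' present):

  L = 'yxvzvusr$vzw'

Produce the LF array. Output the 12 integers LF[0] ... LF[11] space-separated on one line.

Char counts: '$':1, 'r':1, 's':1, 'u':1, 'v':3, 'w':1, 'x':1, 'y':1, 'z':2
C (first-col start): C('$')=0, C('r')=1, C('s')=2, C('u')=3, C('v')=4, C('w')=7, C('x')=8, C('y')=9, C('z')=10
L[0]='y': occ=0, LF[0]=C('y')+0=9+0=9
L[1]='x': occ=0, LF[1]=C('x')+0=8+0=8
L[2]='v': occ=0, LF[2]=C('v')+0=4+0=4
L[3]='z': occ=0, LF[3]=C('z')+0=10+0=10
L[4]='v': occ=1, LF[4]=C('v')+1=4+1=5
L[5]='u': occ=0, LF[5]=C('u')+0=3+0=3
L[6]='s': occ=0, LF[6]=C('s')+0=2+0=2
L[7]='r': occ=0, LF[7]=C('r')+0=1+0=1
L[8]='$': occ=0, LF[8]=C('$')+0=0+0=0
L[9]='v': occ=2, LF[9]=C('v')+2=4+2=6
L[10]='z': occ=1, LF[10]=C('z')+1=10+1=11
L[11]='w': occ=0, LF[11]=C('w')+0=7+0=7

Answer: 9 8 4 10 5 3 2 1 0 6 11 7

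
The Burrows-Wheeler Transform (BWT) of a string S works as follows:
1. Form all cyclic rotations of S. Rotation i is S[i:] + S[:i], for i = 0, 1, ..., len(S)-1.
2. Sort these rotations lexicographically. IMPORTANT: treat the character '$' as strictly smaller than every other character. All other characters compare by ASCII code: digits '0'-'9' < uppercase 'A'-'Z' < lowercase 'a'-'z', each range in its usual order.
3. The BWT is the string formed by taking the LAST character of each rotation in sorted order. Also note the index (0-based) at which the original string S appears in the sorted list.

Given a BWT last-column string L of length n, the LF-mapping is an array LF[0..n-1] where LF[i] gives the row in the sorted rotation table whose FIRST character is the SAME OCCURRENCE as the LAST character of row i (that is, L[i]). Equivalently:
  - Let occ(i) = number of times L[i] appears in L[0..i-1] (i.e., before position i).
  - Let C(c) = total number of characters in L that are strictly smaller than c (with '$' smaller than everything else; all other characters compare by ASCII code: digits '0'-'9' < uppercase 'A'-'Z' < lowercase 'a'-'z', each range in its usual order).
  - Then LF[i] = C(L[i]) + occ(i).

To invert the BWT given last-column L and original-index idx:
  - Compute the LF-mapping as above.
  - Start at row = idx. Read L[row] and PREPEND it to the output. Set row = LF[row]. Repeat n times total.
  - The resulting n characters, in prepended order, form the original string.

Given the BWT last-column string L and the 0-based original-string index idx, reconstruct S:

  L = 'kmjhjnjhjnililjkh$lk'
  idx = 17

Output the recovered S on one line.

Answer: mhhlniklknjjjhjijlk$

Derivation:
LF mapping: 11 17 6 1 7 18 8 2 9 19 4 14 5 15 10 12 3 0 16 13
Walk LF starting at row 17, prepending L[row]:
  step 1: row=17, L[17]='$', prepend. Next row=LF[17]=0
  step 2: row=0, L[0]='k', prepend. Next row=LF[0]=11
  step 3: row=11, L[11]='l', prepend. Next row=LF[11]=14
  step 4: row=14, L[14]='j', prepend. Next row=LF[14]=10
  step 5: row=10, L[10]='i', prepend. Next row=LF[10]=4
  step 6: row=4, L[4]='j', prepend. Next row=LF[4]=7
  step 7: row=7, L[7]='h', prepend. Next row=LF[7]=2
  step 8: row=2, L[2]='j', prepend. Next row=LF[2]=6
  step 9: row=6, L[6]='j', prepend. Next row=LF[6]=8
  step 10: row=8, L[8]='j', prepend. Next row=LF[8]=9
  step 11: row=9, L[9]='n', prepend. Next row=LF[9]=19
  step 12: row=19, L[19]='k', prepend. Next row=LF[19]=13
  step 13: row=13, L[13]='l', prepend. Next row=LF[13]=15
  step 14: row=15, L[15]='k', prepend. Next row=LF[15]=12
  step 15: row=12, L[12]='i', prepend. Next row=LF[12]=5
  step 16: row=5, L[5]='n', prepend. Next row=LF[5]=18
  step 17: row=18, L[18]='l', prepend. Next row=LF[18]=16
  step 18: row=16, L[16]='h', prepend. Next row=LF[16]=3
  step 19: row=3, L[3]='h', prepend. Next row=LF[3]=1
  step 20: row=1, L[1]='m', prepend. Next row=LF[1]=17
Reversed output: mhhlniklknjjjhjijlk$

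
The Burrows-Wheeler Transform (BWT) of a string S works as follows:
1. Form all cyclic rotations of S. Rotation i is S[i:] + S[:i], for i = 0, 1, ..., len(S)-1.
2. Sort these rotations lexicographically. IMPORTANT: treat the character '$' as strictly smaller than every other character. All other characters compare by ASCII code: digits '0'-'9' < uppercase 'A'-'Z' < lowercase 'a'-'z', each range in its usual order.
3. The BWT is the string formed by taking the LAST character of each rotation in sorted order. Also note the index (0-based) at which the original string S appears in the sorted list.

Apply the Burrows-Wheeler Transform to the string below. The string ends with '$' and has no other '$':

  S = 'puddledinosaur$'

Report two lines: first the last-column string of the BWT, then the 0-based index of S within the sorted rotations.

All 15 rotations (rotation i = S[i:]+S[:i]):
  rot[0] = puddledinosaur$
  rot[1] = uddledinosaur$p
  rot[2] = ddledinosaur$pu
  rot[3] = dledinosaur$pud
  rot[4] = ledinosaur$pudd
  rot[5] = edinosaur$puddl
  rot[6] = dinosaur$puddle
  rot[7] = inosaur$puddled
  rot[8] = nosaur$puddledi
  rot[9] = osaur$puddledin
  rot[10] = saur$puddledino
  rot[11] = aur$puddledinos
  rot[12] = ur$puddledinosa
  rot[13] = r$puddledinosau
  rot[14] = $puddledinosaur
Sorted (with $ < everything):
  sorted[0] = $puddledinosaur  (last char: 'r')
  sorted[1] = aur$puddledinos  (last char: 's')
  sorted[2] = ddledinosaur$pu  (last char: 'u')
  sorted[3] = dinosaur$puddle  (last char: 'e')
  sorted[4] = dledinosaur$pud  (last char: 'd')
  sorted[5] = edinosaur$puddl  (last char: 'l')
  sorted[6] = inosaur$puddled  (last char: 'd')
  sorted[7] = ledinosaur$pudd  (last char: 'd')
  sorted[8] = nosaur$puddledi  (last char: 'i')
  sorted[9] = osaur$puddledin  (last char: 'n')
  sorted[10] = puddledinosaur$  (last char: '$')
  sorted[11] = r$puddledinosau  (last char: 'u')
  sorted[12] = saur$puddledino  (last char: 'o')
  sorted[13] = uddledinosaur$p  (last char: 'p')
  sorted[14] = ur$puddledinosa  (last char: 'a')
Last column: rsuedlddin$uopa
Original string S is at sorted index 10

Answer: rsuedlddin$uopa
10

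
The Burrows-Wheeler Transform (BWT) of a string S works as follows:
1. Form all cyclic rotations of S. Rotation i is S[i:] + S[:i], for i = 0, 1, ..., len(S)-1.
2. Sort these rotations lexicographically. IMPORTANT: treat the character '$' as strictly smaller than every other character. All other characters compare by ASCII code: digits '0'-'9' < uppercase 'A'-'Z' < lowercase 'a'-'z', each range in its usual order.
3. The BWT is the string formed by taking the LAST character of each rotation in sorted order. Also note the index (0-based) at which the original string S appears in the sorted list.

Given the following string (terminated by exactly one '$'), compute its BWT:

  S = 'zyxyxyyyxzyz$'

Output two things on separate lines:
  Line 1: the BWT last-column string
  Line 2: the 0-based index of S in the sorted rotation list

All 13 rotations (rotation i = S[i:]+S[:i]):
  rot[0] = zyxyxyyyxzyz$
  rot[1] = yxyxyyyxzyz$z
  rot[2] = xyxyyyxzyz$zy
  rot[3] = yxyyyxzyz$zyx
  rot[4] = xyyyxzyz$zyxy
  rot[5] = yyyxzyz$zyxyx
  rot[6] = yyxzyz$zyxyxy
  rot[7] = yxzyz$zyxyxyy
  rot[8] = xzyz$zyxyxyyy
  rot[9] = zyz$zyxyxyyyx
  rot[10] = yz$zyxyxyyyxz
  rot[11] = z$zyxyxyyyxzy
  rot[12] = $zyxyxyyyxzyz
Sorted (with $ < everything):
  sorted[0] = $zyxyxyyyxzyz  (last char: 'z')
  sorted[1] = xyxyyyxzyz$zy  (last char: 'y')
  sorted[2] = xyyyxzyz$zyxy  (last char: 'y')
  sorted[3] = xzyz$zyxyxyyy  (last char: 'y')
  sorted[4] = yxyxyyyxzyz$z  (last char: 'z')
  sorted[5] = yxyyyxzyz$zyx  (last char: 'x')
  sorted[6] = yxzyz$zyxyxyy  (last char: 'y')
  sorted[7] = yyxzyz$zyxyxy  (last char: 'y')
  sorted[8] = yyyxzyz$zyxyx  (last char: 'x')
  sorted[9] = yz$zyxyxyyyxz  (last char: 'z')
  sorted[10] = z$zyxyxyyyxzy  (last char: 'y')
  sorted[11] = zyxyxyyyxzyz$  (last char: '$')
  sorted[12] = zyz$zyxyxyyyx  (last char: 'x')
Last column: zyyyzxyyxzy$x
Original string S is at sorted index 11

Answer: zyyyzxyyxzy$x
11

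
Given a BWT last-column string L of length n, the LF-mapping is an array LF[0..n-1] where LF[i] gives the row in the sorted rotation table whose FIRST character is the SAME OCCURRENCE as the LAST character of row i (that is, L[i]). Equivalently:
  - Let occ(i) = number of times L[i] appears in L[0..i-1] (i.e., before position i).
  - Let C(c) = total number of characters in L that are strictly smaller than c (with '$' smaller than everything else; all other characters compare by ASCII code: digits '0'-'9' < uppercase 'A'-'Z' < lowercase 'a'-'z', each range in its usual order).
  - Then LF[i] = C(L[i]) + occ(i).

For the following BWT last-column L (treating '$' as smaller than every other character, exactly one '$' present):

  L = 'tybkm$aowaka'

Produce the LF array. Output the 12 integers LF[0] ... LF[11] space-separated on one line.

Char counts: '$':1, 'a':3, 'b':1, 'k':2, 'm':1, 'o':1, 't':1, 'w':1, 'y':1
C (first-col start): C('$')=0, C('a')=1, C('b')=4, C('k')=5, C('m')=7, C('o')=8, C('t')=9, C('w')=10, C('y')=11
L[0]='t': occ=0, LF[0]=C('t')+0=9+0=9
L[1]='y': occ=0, LF[1]=C('y')+0=11+0=11
L[2]='b': occ=0, LF[2]=C('b')+0=4+0=4
L[3]='k': occ=0, LF[3]=C('k')+0=5+0=5
L[4]='m': occ=0, LF[4]=C('m')+0=7+0=7
L[5]='$': occ=0, LF[5]=C('$')+0=0+0=0
L[6]='a': occ=0, LF[6]=C('a')+0=1+0=1
L[7]='o': occ=0, LF[7]=C('o')+0=8+0=8
L[8]='w': occ=0, LF[8]=C('w')+0=10+0=10
L[9]='a': occ=1, LF[9]=C('a')+1=1+1=2
L[10]='k': occ=1, LF[10]=C('k')+1=5+1=6
L[11]='a': occ=2, LF[11]=C('a')+2=1+2=3

Answer: 9 11 4 5 7 0 1 8 10 2 6 3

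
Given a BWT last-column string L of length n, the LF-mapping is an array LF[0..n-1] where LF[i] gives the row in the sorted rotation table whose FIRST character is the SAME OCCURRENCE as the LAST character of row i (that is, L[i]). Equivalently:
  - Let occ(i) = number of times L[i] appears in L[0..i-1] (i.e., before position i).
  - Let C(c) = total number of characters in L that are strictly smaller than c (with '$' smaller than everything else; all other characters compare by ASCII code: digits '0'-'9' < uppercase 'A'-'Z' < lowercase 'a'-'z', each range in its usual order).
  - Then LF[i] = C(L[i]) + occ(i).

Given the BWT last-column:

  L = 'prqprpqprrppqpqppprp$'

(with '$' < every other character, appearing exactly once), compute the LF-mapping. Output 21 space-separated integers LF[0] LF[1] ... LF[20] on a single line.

Char counts: '$':1, 'p':11, 'q':4, 'r':5
C (first-col start): C('$')=0, C('p')=1, C('q')=12, C('r')=16
L[0]='p': occ=0, LF[0]=C('p')+0=1+0=1
L[1]='r': occ=0, LF[1]=C('r')+0=16+0=16
L[2]='q': occ=0, LF[2]=C('q')+0=12+0=12
L[3]='p': occ=1, LF[3]=C('p')+1=1+1=2
L[4]='r': occ=1, LF[4]=C('r')+1=16+1=17
L[5]='p': occ=2, LF[5]=C('p')+2=1+2=3
L[6]='q': occ=1, LF[6]=C('q')+1=12+1=13
L[7]='p': occ=3, LF[7]=C('p')+3=1+3=4
L[8]='r': occ=2, LF[8]=C('r')+2=16+2=18
L[9]='r': occ=3, LF[9]=C('r')+3=16+3=19
L[10]='p': occ=4, LF[10]=C('p')+4=1+4=5
L[11]='p': occ=5, LF[11]=C('p')+5=1+5=6
L[12]='q': occ=2, LF[12]=C('q')+2=12+2=14
L[13]='p': occ=6, LF[13]=C('p')+6=1+6=7
L[14]='q': occ=3, LF[14]=C('q')+3=12+3=15
L[15]='p': occ=7, LF[15]=C('p')+7=1+7=8
L[16]='p': occ=8, LF[16]=C('p')+8=1+8=9
L[17]='p': occ=9, LF[17]=C('p')+9=1+9=10
L[18]='r': occ=4, LF[18]=C('r')+4=16+4=20
L[19]='p': occ=10, LF[19]=C('p')+10=1+10=11
L[20]='$': occ=0, LF[20]=C('$')+0=0+0=0

Answer: 1 16 12 2 17 3 13 4 18 19 5 6 14 7 15 8 9 10 20 11 0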